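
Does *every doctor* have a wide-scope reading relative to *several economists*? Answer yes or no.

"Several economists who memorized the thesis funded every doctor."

Although the sentence contains a relative clause (*who memorized the thesis*), *every doctor* is outside it, in the matrix VP.
With no island boundary between them, the object can take inverse scope over the subject via ordinary QR within the clause.

Yes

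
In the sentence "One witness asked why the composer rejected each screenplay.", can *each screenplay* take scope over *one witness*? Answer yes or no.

The target quantifier *each screenplay* is part of the embedded question *why the composer rejected each screenplay*.
Embedded questions are wh-islands: a quantifier inside an indirect question cannot QR into the matrix clause.
*each screenplay* > *one witness* would require crossing that boundary, which is illicit.

No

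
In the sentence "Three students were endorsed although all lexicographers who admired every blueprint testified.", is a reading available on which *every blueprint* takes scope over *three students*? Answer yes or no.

*every blueprint* is embedded in the relative clause *who admired every blueprint*, which is itself inside the adjunct *although all lexicographers who admired every blueprint testified*.
Nested islands: the RC island is itself inside an adjunct island, so wide scope is doubly excluded.
*every blueprint* is confined to the island and cannot take scope over *three students*.

No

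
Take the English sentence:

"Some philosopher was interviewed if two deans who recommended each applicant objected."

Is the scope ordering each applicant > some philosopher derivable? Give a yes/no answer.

No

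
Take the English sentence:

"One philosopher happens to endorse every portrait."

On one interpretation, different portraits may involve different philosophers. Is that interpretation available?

That reading corresponds to *every portrait* > *one philosopher*.
Raising constructions are monoclausal for scope purposes; *every portrait* is not separated from *one philosopher* by any island.
Since no island is crossed, the inverse ordering is licensed alongside surface scope.

Yes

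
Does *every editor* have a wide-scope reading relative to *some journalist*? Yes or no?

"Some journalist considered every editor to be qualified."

Yes

ECM infinitives lack a CP barrier, so *every editor* can QR over the matrix subject *some journalist*.
No island intervenes, so both surface and inverse scope are derivable.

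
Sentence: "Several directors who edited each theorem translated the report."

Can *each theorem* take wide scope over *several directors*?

*each theorem* sits inside the relative clause *who edited each theorem*.
Relative clauses are scope islands: a quantifier cannot QR out of a relative clause to take scope in the matrix clause.
So the wide-scope reading for *each theorem* is blocked.

No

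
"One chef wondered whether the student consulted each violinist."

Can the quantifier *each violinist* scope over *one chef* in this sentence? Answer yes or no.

No

*each violinist* occurs within the embedded question *whether the student consulted each violinist*.
Embedded questions are wh-islands: a quantifier inside an indirect question cannot QR into the matrix clause.
The inverse ordering *each violinist* > *one chef* is therefore underivable.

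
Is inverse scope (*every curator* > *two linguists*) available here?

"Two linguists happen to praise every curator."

The matrix predicate is a raising verb, whose infinitival complement is not a scope island — *every curator* can QR into the matrix clause.
Ordinary QR to a clause-peripheral position gives the wide-scope LF for the lower DP.

Yes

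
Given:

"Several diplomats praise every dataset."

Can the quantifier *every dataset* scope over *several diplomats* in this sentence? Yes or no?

Yes

Both DPs are arguments of the same predicate; there is no clause or island boundary between them.
QR within a single clause is free, so the lower quantifier may take scope over the higher one.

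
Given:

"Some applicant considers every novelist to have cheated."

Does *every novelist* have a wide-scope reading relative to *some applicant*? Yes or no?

Yes

This is an ECM construction: *every novelist* is the infinitival subject, Case-marked by the matrix verb, and the infinitive is transparent for QR.
QR within a single clause is free, so the lower quantifier may take scope over the higher one.
Both orderings are possible: *some applicant* > *every novelist* and *every novelist* > *some applicant*.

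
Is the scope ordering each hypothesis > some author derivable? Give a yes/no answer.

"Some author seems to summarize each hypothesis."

*each hypothesis* is inside a raising infinitive, which is transparent to QR (no CP barrier), so it behaves as a matrix argument.
Nothing blocks QR of the lower DP to a position above the higher one, so inverse scope is available.

Yes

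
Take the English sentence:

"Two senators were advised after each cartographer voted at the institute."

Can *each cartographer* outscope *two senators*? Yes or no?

No

*each cartographer* occurs within the adjunct clause *after each cartographer voted at the institute*.
Scope out of an adjunct clause is unavailable: QR respects the adjunct-island constraint.
So *each cartographer* cannot raise to a position above *two senators*.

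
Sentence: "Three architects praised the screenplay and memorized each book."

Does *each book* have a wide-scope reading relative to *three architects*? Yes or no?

No

*each book* occurs within one conjunct of the coordinate structure (*memorized each book*).
A quantifier cannot raise out of one conjunct of a coordination across the whole coordinate structure — the CSC applies to QR.
The inverse ordering *each book* > *three architects* is therefore underivable.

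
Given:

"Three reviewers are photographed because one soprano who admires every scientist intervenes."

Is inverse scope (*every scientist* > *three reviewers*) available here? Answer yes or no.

*every scientist* occurs within the relative clause *who admires every scientist*, which is itself inside the adjunct *because one soprano who admires every scientist intervenes*.
Two island boundaries intervene — the relative clause and the adjunct. Either alone would block QR.
The inverse ordering *every scientist* > *three reviewers* is therefore underivable.

No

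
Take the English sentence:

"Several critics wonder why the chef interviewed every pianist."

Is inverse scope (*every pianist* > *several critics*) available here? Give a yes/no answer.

No

*every pianist* sits inside the embedded question *why the chef interviewed every pianist*.
The wh-island constraint blocks QR out of an embedded interrogative.
The inverse ordering *every pianist* > *several critics* is therefore underivable.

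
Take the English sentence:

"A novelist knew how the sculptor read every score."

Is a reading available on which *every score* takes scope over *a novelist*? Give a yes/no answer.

The DP *every score* is contained in the embedded question *how the sculptor read every score*.
The wh-island constraint blocks QR out of an embedded interrogative.
So *every score* cannot raise high enough to outscope *a novelist*; only the surface ordering *a novelist* > *every score* is available.

No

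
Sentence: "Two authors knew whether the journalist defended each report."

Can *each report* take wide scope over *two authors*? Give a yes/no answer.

No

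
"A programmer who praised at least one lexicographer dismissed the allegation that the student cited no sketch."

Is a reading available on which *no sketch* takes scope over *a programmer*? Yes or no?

No

The target quantifier *no sketch* is part of the complex NP *the allegation that the student cited no sketch*.
A that-clause complement to a noun is an island; QR cannot cross the NP boundary.
So the wide-scope reading for *no sketch* is blocked.
(Only the surface reading survives: one fixed programmer with respect to all the relevant sketches.)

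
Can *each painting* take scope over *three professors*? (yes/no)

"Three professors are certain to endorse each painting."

Raising constructions are monoclausal for scope purposes; *each painting* is not separated from *three professors* by any island.
Clause-internal QR can adjoin the lower DP above the subject, yielding the inverse reading.
So *each painting* > *three professors* is among the available readings.

Yes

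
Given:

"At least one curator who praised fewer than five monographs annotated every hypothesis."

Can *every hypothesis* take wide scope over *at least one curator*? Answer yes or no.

Yes

The relative clause *who praised fewer than five monographs* modifies *at least one curator*, but *every hypothesis* is not inside that relative clause — it is an argument of the matrix verb.
Clause-internal QR can adjoin the lower DP above the subject, yielding the inverse reading.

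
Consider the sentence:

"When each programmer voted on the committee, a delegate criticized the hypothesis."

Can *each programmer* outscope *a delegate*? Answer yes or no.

No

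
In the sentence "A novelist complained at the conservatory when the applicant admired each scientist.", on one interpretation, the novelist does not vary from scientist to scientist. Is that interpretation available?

That reading corresponds to *a novelist* > *each scientist*.
Surface scope (*a novelist* > *each scientist*) is always derivable; islands only block QR, not in-situ interpretation.

Yes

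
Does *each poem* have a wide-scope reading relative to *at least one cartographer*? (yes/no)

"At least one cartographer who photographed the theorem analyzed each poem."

Although the sentence contains a relative clause (*who photographed the theorem*), *each poem* is outside it, in the matrix VP.
Since no island is crossed, the inverse ordering is licensed alongside surface scope.
So *each poem* > *at least one cartographer* is among the available readings.

Yes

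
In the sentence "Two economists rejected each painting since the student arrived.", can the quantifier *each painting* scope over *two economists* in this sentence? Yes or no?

Yes

The adjunct clause does not contain *each painting*, which is the matrix object.
With no island boundary between them, the object can take inverse scope over the subject via ordinary QR within the clause.
Both orderings are possible: *two economists* > *each painting* and *each painting* > *two economists*.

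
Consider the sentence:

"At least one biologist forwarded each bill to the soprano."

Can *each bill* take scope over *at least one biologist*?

Yes

*each bill* is the matrix object and *at least one biologist* the matrix subject; the two are clausemates.
Since no island is crossed, the inverse ordering is licensed alongside surface scope.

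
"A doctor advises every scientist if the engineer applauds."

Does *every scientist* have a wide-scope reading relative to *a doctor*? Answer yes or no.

Yes

The adjunct clause does not contain *every scientist*, which is the matrix object.
Since no island is crossed, the inverse ordering is licensed alongside surface scope.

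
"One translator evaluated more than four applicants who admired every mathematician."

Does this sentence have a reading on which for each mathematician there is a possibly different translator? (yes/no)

No

The described interpretation is the *every mathematician* > *one translator* scoping.
*every mathematician* is embedded in the relative clause *who admired every mathematician* modifying *more than four applicants*.
Relative clauses are scope islands: a quantifier cannot QR out of a relative clause to take scope in the matrix clause.
So *every mathematician* cannot raise high enough to outscope *one translator*; only the surface ordering *one translator* > *every mathematician* is available.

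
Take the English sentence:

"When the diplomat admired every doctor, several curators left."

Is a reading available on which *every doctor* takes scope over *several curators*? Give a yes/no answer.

The target quantifier *every doctor* is part of the adjunct clause *when the diplomat admired every doctor*.
Adverbial clauses are not L-marked, so they are barriers for QR — the quantifier cannot escape the adjunct.
So the wide-scope reading for *every doctor* is blocked.

No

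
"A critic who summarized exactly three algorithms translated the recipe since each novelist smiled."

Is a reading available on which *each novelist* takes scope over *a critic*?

No

The target quantifier *each novelist* is part of the adjunct clause *since each novelist smiled*.
Adjuncts are opaque for quantifier raising; a quantifier in an adjunct stays inside it.
So the wide-scope reading for *each novelist* is blocked.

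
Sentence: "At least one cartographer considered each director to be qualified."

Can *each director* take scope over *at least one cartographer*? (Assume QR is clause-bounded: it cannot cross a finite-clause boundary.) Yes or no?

*each director* is an ECM subject; ECM complements are not islands, and the embedded quantifier may take matrix scope.
QR within a single clause is free, so the lower quantifier may take scope over the higher one.

Yes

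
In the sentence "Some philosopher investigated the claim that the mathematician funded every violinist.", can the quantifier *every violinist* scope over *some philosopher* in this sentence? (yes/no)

Structurally, *every violinist* is inside the complex NP *the claim that the mathematician funded every violinist*.
The complex NP is opaque for QR — the quantifier is frozen inside the noun's complement.
Hence only narrow scope for *every violinist* (under *some philosopher*) survives.

No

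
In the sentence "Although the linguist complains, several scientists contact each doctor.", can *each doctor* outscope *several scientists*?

The adjunct clause does not contain *each doctor*, which is the matrix object.
Clause-internal QR can adjoin the lower DP above the subject, yielding the inverse reading.

Yes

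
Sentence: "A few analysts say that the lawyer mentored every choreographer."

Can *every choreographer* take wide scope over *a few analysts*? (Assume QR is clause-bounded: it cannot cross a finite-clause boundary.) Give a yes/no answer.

No

Structurally, *every choreographer* is inside the finite complement clause *that the lawyer mentored every choreographer*.
QR is clause-bounded, so the finite complement is a scope island for the embedded quantifier.
*every choreographer* > *a few analysts* would require crossing that boundary, which is illicit.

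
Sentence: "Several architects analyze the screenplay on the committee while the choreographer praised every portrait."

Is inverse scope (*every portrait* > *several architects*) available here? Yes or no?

The DP *every portrait* is contained in the adjunct clause *while the choreographer praised every portrait*.
Adjuncts are opaque for quantifier raising; a quantifier in an adjunct stays inside it.
*every portrait* > *several architects* would require crossing that boundary, which is illicit.

No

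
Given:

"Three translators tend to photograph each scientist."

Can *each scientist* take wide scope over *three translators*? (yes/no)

Raising constructions are monoclausal for scope purposes; *each scientist* is not separated from *three translators* by any island.
No island intervenes, so both surface and inverse scope are derivable.

Yes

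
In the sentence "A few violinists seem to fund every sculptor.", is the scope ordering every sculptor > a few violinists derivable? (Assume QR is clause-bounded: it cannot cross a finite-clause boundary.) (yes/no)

Yes

*every sculptor* is the object of the infinitival complement of a raising predicate; raising infinitives are transparent for QR, so the two DPs are in effect clausemates.
Nothing blocks QR of the lower DP to a position above the higher one, so inverse scope is available.
So *every sculptor* > *a few violinists* is among the available readings.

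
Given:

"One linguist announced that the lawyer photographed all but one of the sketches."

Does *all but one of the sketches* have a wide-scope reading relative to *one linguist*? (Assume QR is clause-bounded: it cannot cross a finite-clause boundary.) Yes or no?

The target quantifier *all but one of the sketches* is part of the finite complement clause *that the lawyer photographed all but one of the sketches*.
Given the clause-boundedness assumption, QR cannot cross the finite CP into the matrix.
*all but one of the sketches* is confined to the island and cannot take scope over *one linguist*.

No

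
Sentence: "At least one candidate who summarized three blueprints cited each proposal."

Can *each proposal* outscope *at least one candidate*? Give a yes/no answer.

Yes

Although the sentence contains a relative clause (*who summarized three blueprints*), *each proposal* is outside it, in the matrix VP.
Nothing blocks QR of the lower DP to a position above the higher one, so inverse scope is available.
Both orderings are possible: *at least one candidate* > *each proposal* and *each proposal* > *at least one candidate*.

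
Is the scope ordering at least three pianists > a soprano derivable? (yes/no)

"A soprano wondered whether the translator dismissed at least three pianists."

No

*at least three pianists* sits inside the embedded question *whether the translator dismissed at least three pianists*.
Embedded questions are wh-islands: a quantifier inside an indirect question cannot QR into the matrix clause.
The inverse ordering *at least three pianists* > *a soprano* is therefore underivable.
(Only the surface reading survives: one fixed soprano with respect to all the relevant pianists.)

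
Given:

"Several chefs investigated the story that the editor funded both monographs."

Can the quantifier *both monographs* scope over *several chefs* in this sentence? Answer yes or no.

No

*both monographs* occurs within the complex NP *the story that the editor funded both monographs*.
Since the clause is the complement of a nominal head, the CNPC blocks scope extraction.
There is no licit LF on which *both monographs* c-commands *several chefs*.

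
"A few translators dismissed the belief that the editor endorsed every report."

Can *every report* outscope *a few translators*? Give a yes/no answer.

No

The target quantifier *every report* is part of the complex NP *the belief that the editor endorsed every report*.
The complex NP is opaque for QR — the quantifier is frozen inside the noun's complement.
*every report* is confined to the island and cannot take scope over *a few translators*.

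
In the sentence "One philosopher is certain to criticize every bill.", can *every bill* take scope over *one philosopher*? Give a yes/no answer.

Yes

The matrix predicate is a raising verb, whose infinitival complement is not a scope island — *every bill* can QR into the matrix clause.
With no island boundary between them, the object can take inverse scope over the subject via ordinary QR within the clause.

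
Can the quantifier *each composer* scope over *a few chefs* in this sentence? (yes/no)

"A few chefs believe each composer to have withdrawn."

This is an ECM construction: *each composer* is the infinitival subject, Case-marked by the matrix verb, and the infinitive is transparent for QR.
Since no island is crossed, the inverse ordering is licensed alongside surface scope.

Yes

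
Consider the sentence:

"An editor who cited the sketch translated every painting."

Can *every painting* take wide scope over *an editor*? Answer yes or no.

Yes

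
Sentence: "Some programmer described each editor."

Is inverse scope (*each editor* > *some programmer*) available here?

Yes

*each editor* is the matrix object and *some programmer* the matrix subject; the two are clausemates.
Since no island is crossed, the inverse ordering is licensed alongside surface scope.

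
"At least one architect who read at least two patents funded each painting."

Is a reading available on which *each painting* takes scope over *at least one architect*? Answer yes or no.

Yes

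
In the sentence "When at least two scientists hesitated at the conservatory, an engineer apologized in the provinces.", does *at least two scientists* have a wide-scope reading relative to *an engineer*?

No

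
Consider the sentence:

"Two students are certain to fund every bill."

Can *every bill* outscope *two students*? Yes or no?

*every bill* is inside a raising infinitive, which is transparent to QR (no CP barrier), so it behaves as a matrix argument.
Since no island is crossed, the inverse ordering is licensed alongside surface scope.

Yes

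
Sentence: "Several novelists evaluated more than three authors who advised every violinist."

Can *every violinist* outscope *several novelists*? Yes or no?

No

Structurally, *every violinist* is inside the relative clause *who advised every violinist* modifying *more than three authors*.
Quantifiers inside a relative clause are trapped there; the RC boundary blocks QR.
So the wide-scope reading for *every violinist* is blocked.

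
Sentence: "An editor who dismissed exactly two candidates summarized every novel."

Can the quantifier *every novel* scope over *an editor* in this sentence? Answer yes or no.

The RC *who dismissed exactly two candidates* is an island, but *every novel* is not inside it — it is the matrix object, a clausemate of *an editor*.
QR within a single clause is free, so the lower quantifier may take scope over the higher one.

Yes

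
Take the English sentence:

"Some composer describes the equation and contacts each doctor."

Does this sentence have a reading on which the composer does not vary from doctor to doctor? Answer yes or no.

Yes

This is the *some composer* > *each doctor* reading.
That is the surface-scope ordering, which is always one of the available readings — island constraints only ever restrict inverse scope.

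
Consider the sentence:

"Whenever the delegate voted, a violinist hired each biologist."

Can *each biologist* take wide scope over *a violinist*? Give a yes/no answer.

*each biologist* is a matrix argument; the adjunct is an island but the target quantifier is outside it.
Clause-internal QR can adjoin the lower DP above the subject, yielding the inverse reading.
The sentence is scopally ambiguous between *a violinist* > *each biologist* and *each biologist* > *a violinist*.

Yes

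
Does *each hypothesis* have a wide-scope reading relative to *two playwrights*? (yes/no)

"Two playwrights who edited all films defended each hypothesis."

Although the sentence contains a relative clause (*who edited all films*), *each hypothesis* is outside it, in the matrix VP.
No island intervenes, so both surface and inverse scope are derivable.
The sentence is scopally ambiguous between *two playwrights* > *each hypothesis* and *each hypothesis* > *two playwrights*.

Yes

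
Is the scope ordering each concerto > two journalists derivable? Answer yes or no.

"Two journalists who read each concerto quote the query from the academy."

*each concerto* occurs within the relative clause *who read each concerto*.
Relative clauses are scope islands: a quantifier cannot QR out of a relative clause to take scope in the matrix clause.
So *each concerto* cannot raise high enough to outscope *two journalists*; only the surface ordering *two journalists* > *each concerto* is available.

No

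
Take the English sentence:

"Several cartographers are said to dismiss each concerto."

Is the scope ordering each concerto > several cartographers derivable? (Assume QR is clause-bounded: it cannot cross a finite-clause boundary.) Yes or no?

Yes

*each concerto* is inside a raising infinitive, which is transparent to QR (no CP barrier), so it behaves as a matrix argument.
QR within a single clause is free, so the lower quantifier may take scope over the higher one.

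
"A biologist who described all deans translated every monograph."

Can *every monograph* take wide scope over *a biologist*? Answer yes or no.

*every monograph* sits in the matrix clause, not in the relative clause on *a biologist*.
QR within a single clause is free, so the lower quantifier may take scope over the higher one.
The sentence is scopally ambiguous between *a biologist* > *every monograph* and *every monograph* > *a biologist*.

Yes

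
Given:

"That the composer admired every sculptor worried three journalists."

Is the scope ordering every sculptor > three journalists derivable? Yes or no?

*every sculptor* occurs within the sentential subject *that the composer admired every sculptor*.
Clausal subjects are scope islands; QR from inside the subject into the matrix is barred.
So the wide-scope reading for *every sculptor* is blocked.

No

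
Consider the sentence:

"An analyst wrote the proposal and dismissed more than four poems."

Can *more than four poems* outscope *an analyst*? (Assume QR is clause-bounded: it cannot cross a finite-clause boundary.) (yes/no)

No

The DP *more than four poems* is contained in one conjunct of the coordinate structure (*dismissed more than four poems*).
The Coordinate Structure Constraint blocks movement (including QR) out of a single conjunct.
*more than four poems* is confined to the island and cannot take scope over *an analyst*.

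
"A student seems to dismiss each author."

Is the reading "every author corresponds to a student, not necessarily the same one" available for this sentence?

Yes

The paraphrase describes the scope ordering *each author* > *a student*.
*each author* is the object of the infinitival complement of a raising predicate; raising infinitives are transparent for QR, so the two DPs are in effect clausemates.
No island intervenes, so both surface and inverse scope are derivable.
So *each author* > *a student* is among the available readings.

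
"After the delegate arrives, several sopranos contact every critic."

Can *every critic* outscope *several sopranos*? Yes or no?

Yes

The adjunct island is irrelevant here — *every critic* and *several sopranos* are both in the matrix clause.
Nothing blocks QR of the lower DP to a position above the higher one, so inverse scope is available.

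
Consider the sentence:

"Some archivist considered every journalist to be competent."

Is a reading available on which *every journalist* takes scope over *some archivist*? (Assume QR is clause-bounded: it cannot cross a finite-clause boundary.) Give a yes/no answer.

*every journalist* is the subject of an ECM infinitive — the infinitival complement of an ECM verb is not a scope island, so *every journalist* can raise into the matrix clause.
Nothing blocks QR of the lower DP to a position above the higher one, so inverse scope is available.

Yes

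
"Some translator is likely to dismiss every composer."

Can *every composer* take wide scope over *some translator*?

*every composer* is the object of the infinitival complement of a raising predicate; raising infinitives are transparent for QR, so the two DPs are in effect clausemates.
Nothing blocks QR of the lower DP to a position above the higher one, so inverse scope is available.

Yes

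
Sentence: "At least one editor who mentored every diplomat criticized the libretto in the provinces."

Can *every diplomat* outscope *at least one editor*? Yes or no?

Structurally, *every diplomat* is inside the relative clause *who mentored every diplomat*.
A relative clause is a scope island — quantifier raising cannot cross its boundary.
*every diplomat* > *at least one editor* would require crossing that boundary, which is illicit.
(Only the surface reading survives: one fixed editor with respect to all the relevant diplomats.)

No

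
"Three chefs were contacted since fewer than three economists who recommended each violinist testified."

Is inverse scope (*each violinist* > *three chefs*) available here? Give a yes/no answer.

*each violinist* occurs within the relative clause *who recommended each violinist*, which is itself inside the adjunct *since fewer than three economists who recommended each violinist testified*.
Two island boundaries intervene — the relative clause and the adjunct. Either alone would block QR.
Hence only narrow scope for *each violinist* (under *three chefs*) survives.

No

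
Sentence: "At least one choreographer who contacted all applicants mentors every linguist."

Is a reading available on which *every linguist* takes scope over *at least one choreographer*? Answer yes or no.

Yes

The RC *who contacted all applicants* is an island, but *every linguist* is not inside it — it is the matrix object, a clausemate of *at least one choreographer*.
Clause-internal QR can adjoin the lower DP above the subject, yielding the inverse reading.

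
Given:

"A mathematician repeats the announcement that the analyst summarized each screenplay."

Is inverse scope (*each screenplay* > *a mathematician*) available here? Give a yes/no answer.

No

Structurally, *each screenplay* is inside the complex NP *the announcement that the analyst summarized each screenplay*.
Since the clause is the complement of a nominal head, the CNPC blocks scope extraction.
*each screenplay* is confined to the island and cannot take scope over *a mathematician*.
(Only the surface reading survives: one fixed mathematician with respect to all the relevant screenplays.)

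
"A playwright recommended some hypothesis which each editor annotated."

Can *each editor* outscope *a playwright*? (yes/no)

The DP *each editor* is contained in the relative clause *which each editor annotated* modifying *some hypothesis*.
Relative clauses are scope islands: a quantifier cannot QR out of a relative clause to take scope in the matrix clause.
The inverse ordering *each editor* > *a playwright* is therefore underivable.
(Only the surface reading survives: one fixed playwright with respect to all the relevant editors.)

No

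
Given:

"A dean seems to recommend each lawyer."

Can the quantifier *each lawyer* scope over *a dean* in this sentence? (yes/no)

Yes

Infinitival complements of raising predicates do not block QR; *each lawyer* and *a dean* are effectively clausemates.
No island intervenes, so both surface and inverse scope are derivable.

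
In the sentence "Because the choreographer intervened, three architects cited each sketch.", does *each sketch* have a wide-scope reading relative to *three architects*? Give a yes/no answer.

Yes

The adjunct clause does not contain *each sketch*, which is the matrix object.
Since no island is crossed, the inverse ordering is licensed alongside surface scope.
Both orderings are possible: *three architects* > *each sketch* and *each sketch* > *three architects*.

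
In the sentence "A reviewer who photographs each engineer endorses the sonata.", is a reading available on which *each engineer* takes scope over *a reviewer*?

No

*each engineer* is embedded in the relative clause *who photographs each engineer*.
A relative clause is a scope island — quantifier raising cannot cross its boundary.
So *each engineer* cannot raise high enough to outscope *a reviewer*; only the surface ordering *a reviewer* > *each engineer* is available.
(Only the surface reading survives: one fixed reviewer with respect to all the relevant engineers.)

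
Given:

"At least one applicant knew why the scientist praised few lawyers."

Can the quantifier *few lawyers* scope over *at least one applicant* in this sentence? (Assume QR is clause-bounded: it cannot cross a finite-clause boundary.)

No

The DP *few lawyers* is contained in the embedded question *why the scientist praised few lawyers*.
The wh-island constraint blocks QR out of an embedded interrogative.
So *few lawyers* cannot raise to a position above *at least one applicant*.
(Only the surface reading survives: one fixed applicant with respect to all the relevant lawyers.)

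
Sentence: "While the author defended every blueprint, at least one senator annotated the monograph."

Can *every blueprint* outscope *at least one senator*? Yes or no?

No

The DP *every blueprint* is contained in the adjunct clause *while the author defended every blueprint*.
Adjuncts are opaque for quantifier raising; a quantifier in an adjunct stays inside it.
The ordering *every blueprint* > *at least one senator* is therefore underivable.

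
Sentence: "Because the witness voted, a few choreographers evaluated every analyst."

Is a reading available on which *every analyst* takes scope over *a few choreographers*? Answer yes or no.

Neither queried DP is inside the adjunct, so the adjunct-island constraint does not apply.
No island intervenes, so both surface and inverse scope are derivable.

Yes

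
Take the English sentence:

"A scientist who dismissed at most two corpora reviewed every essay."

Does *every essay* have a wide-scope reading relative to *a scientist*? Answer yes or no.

*every essay* is a matrix argument; only *a scientist* is modified by the relative clause *who dismissed at most two corpora*, so the RC island is irrelevant to the target quantifier.
Ordinary QR to a clause-peripheral position gives the wide-scope LF for the lower DP.

Yes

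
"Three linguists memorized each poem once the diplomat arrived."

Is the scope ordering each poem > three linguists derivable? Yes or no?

Yes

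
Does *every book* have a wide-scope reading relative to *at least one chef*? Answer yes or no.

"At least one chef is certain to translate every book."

*every book* is the object of the infinitival complement of a raising predicate; raising infinitives are transparent for QR, so the two DPs are in effect clausemates.
Since no island is crossed, the inverse ordering is licensed alongside surface scope.
The sentence is scopally ambiguous between *at least one chef* > *every book* and *every book* > *at least one chef*.

Yes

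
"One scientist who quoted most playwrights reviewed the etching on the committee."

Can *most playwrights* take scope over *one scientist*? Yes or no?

No

*most playwrights* sits inside the relative clause *who quoted most playwrights*.
Relative clauses block scope extraction: QR cannot target a position outside the modified NP.
Hence only narrow scope for *most playwrights* (under *one scientist*) survives.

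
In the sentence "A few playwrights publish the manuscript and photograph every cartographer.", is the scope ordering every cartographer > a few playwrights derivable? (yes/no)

No

*every cartographer* occurs within one conjunct of the coordinate structure (*photograph every cartographer*).
Coordinate structures are islands for non-across-the-board movement, QR included.
So the wide-scope reading for *every cartographer* is blocked.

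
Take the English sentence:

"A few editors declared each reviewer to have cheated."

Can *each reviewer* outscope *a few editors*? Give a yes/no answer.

*each reviewer* is an ECM subject; ECM complements are not islands, and the embedded quantifier may take matrix scope.
QR within a single clause is free, so the lower quantifier may take scope over the higher one.

Yes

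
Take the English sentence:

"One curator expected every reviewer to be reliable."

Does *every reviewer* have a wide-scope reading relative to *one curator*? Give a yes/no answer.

Yes

This is an ECM construction: *every reviewer* is the infinitival subject, Case-marked by the matrix verb, and the infinitive is transparent for QR.
With no island boundary between them, the object can take inverse scope over the subject via ordinary QR within the clause.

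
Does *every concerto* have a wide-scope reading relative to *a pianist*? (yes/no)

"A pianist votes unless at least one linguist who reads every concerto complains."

Structurally, *every concerto* is inside the relative clause *who reads every concerto*, which is itself inside the adjunct *unless at least one linguist who reads every concerto complains*.
Nested islands: the RC island is itself inside an adjunct island, so wide scope is doubly excluded.
*every concerto* > *a pianist* would require crossing that boundary, which is illicit.
(Only the surface reading survives: one fixed pianist with respect to all the relevant concertos.)

No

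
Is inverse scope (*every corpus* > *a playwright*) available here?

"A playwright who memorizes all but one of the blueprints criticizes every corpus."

Yes

Although the sentence contains a relative clause (*who memorizes all but one of the blueprints*), *every corpus* is outside it, in the matrix VP.
Clause-internal QR can adjoin the lower DP above the subject, yielding the inverse reading.
The sentence is scopally ambiguous between *a playwright* > *every corpus* and *every corpus* > *a playwright*.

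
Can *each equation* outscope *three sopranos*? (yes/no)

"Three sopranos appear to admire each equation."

*each equation* is the object of the infinitival complement of a raising predicate; raising infinitives are transparent for QR, so the two DPs are in effect clausemates.
Since no island is crossed, the inverse ordering is licensed alongside surface scope.

Yes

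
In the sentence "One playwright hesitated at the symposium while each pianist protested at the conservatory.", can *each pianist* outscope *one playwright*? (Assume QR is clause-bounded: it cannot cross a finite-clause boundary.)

No

*each pianist* occurs within the adjunct clause *while each pianist protested at the conservatory*.
Adjunct clauses are scope islands: a quantifier inside an adjunct cannot raise into the matrix clause.
Hence only narrow scope for *each pianist* (under *one playwright*) survives.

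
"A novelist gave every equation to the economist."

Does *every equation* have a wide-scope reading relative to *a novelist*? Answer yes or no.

*every equation* and *a novelist* are in the same minimal clause.
No island intervenes, so both surface and inverse scope are derivable.

Yes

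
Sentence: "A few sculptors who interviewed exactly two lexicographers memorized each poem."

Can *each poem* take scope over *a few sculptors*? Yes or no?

Yes

The relative clause *who interviewed exactly two lexicographers* modifies *a few sculptors*, but *each poem* is not inside that relative clause — it is an argument of the matrix verb.
No island intervenes, so both surface and inverse scope are derivable.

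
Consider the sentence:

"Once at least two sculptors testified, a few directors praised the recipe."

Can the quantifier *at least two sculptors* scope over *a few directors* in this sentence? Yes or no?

The target quantifier *at least two sculptors* is part of the adjunct clause *once at least two sculptors testified*.
Scope out of an adjunct clause is unavailable: QR respects the adjunct-island constraint.
*at least two sculptors* is confined to the island and cannot take scope over *a few directors*.

No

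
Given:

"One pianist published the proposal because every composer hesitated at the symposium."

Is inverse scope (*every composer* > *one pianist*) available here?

No

The DP *every composer* is contained in the adjunct clause *because every composer hesitated at the symposium*.
Adjuncts are opaque for quantifier raising; a quantifier in an adjunct stays inside it.
*every composer* > *one pianist* would require crossing that boundary, which is illicit.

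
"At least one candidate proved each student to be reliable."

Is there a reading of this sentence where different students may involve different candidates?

Yes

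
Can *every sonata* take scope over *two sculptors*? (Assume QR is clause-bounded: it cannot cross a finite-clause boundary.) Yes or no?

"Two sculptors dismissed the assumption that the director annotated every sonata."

No

The DP *every sonata* is contained in the complex NP *the assumption that the director annotated every sonata*.
The Complex NP Constraint bars QR out of the complement clause of a noun.
*every sonata* is confined to the island and cannot take scope over *two sculptors*.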